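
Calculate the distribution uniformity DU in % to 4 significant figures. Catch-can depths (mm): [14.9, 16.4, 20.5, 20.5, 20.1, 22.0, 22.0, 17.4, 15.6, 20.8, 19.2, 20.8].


Approach: apply the low-quarter distribution uniformity, DU = (mean of lowest quarter of readings / overall mean)*100.
sorted lowest 3 of 12: [14.9, 15.6, 16.4] -> mean = 15.6333 mm
overall mean = 19.1833 mm
DU = (15.6333/19.1833)*100 = 81.49 %
Therefore the distribution uniformity DU = 81.49 %.


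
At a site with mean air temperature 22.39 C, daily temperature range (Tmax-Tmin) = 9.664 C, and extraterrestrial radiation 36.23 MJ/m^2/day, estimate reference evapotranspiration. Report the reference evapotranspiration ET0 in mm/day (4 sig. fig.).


Approach: apply the Hargreaves-Samani method, ET0 = 0.0023*(Tmean+17.8)*sqrt(Tmax-Tmin)*0.408*Ra.
ET0 = 0.0023*(22.39+17.8)*sqrt(9.664)*0.408*36.23 = 4.248 mm/day
Therefore the reference evapotranspiration ET0 = 4.248 mm/day.


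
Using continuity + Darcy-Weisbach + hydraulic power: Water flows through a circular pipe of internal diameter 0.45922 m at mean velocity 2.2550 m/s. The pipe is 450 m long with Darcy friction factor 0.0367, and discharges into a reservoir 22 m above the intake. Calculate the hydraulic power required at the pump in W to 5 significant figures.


Approach: apply continuity + Darcy-Weisbach + hydraulic power, Q = A*v; hf = f*(L/D)*(v^2/(2g)); H = static + hf; P = rho*g*Q*H.
Step 1 — flow rate (continuity, Q = A*v):
  A = pi*(0.45922/2)^2 = 0.1656271 m^2
  Q = 0.1656271 * 2.2550 = 0.3734892 m^3/s
Step 2 — friction head loss (Darcy-Weisbach):
  hf = 0.0367 * (450/0.45922) * (2.2550^2 / (2*9.81))
  hf = 9.320772 m
Step 3 — total head: H = 22 + 9.320772 = 31.32077 m
Step 4 — hydraulic power (P = rho*g*Q*H):
  P = 1000 * 9.81 * 0.3734892 * 31.32077 = 114760 W
Therefore the hydraulic power required at the pump = 114760 W.


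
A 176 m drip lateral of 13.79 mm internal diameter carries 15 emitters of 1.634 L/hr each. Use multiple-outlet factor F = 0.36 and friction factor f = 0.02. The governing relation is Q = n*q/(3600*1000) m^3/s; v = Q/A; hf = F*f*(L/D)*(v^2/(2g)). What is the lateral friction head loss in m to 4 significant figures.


Q = 15*1.634/(3600*1000) = 6.80833e-06 m^3/s
A = pi*(13.79e-3/2)^2 = 1.49355e-04 m^2, so v = Q/A = 0.0455850 m/s
hf = 0.36*0.02*(176/0.01379)*(0.0455850^2/(2*9.81)) = 0.009733 m
Therefore the lateral friction head loss = 0.009733 m.


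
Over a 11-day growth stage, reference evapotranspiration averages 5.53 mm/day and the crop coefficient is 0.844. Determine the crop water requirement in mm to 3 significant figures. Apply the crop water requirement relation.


Approach: apply the crop water requirement relation, CWR = ET0 * Kc * days.
CWR = 5.53 * 0.844 * 11 = 51.3 mm
Therefore the crop water requirement = 51.3 mm.


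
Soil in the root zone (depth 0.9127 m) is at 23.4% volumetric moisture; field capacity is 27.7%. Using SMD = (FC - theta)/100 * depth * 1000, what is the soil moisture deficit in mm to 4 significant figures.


SMD = (27.7 - 23.4)/100 * 0.9127 * 1000 = 39.25 mm
Therefore the soil moisture deficit = 39.25 mm.


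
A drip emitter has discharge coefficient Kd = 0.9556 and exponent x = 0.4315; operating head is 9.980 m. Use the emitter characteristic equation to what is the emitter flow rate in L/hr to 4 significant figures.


Approach: apply the emitter characteristic equation, q = Kd * h^x.
q = 0.9556 * 9.980^0.4315 = 2.579 L/hr
Therefore the emitter flow rate = 2.579 L/hr.


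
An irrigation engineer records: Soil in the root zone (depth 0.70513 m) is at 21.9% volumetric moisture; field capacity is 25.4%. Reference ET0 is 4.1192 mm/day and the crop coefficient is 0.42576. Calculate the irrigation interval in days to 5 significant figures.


Approach: apply soil-water budget scheduling, SMD = (FC-theta)/100*depth*1000; ETc = ET0*Kc; interval = SMD/ETc.
Step 1 — soil moisture deficit:
  SMD = (25.4 - 21.9)/100 * 0.70513 * 1000 = 24.67955 mm
Step 2 — daily crop ET (ETc = ET0*Kc):
  ETc = 4.1192 * 0.42576 = 1.753791 mm/day
Step 3 — irrigation interval (SMD/ETc):
  interval = 24.67955 / 1.753791 = 14.072 days
Therefore the irrigation interval = 14.072 days.


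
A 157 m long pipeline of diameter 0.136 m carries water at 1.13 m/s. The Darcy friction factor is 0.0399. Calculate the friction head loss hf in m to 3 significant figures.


Approach: apply the Darcy-Weisbach equation, hf = f*(L/D)*(v^2/(2g)).
hf = 0.0399 * (157/0.136) * (1.13^2 / (2*9.81))
hf = 3.00 m
Therefore the friction head loss hf = 3.00 m.


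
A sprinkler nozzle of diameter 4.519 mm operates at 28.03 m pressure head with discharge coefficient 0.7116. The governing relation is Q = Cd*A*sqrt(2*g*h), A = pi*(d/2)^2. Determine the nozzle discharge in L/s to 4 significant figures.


A = pi*(4.519e-3/2)^2 = 1.60389e-05 m^2
Q = 0.7116 * 1.60389e-05 * sqrt(2*9.81*28.03) * 1000 = 0.2677 L/s
Therefore the nozzle discharge = 0.2677 L/s.


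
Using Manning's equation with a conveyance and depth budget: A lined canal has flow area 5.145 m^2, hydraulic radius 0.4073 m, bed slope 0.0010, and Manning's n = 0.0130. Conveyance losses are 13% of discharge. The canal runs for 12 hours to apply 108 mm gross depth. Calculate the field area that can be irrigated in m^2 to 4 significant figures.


Approach: apply Manning's equation with a conveyance and depth budget, Q = (1/n)*A*R^(2/3)*S^(1/2); Q_field = Q*(1-loss); Area = Q_field*t/(d/1000).
Step 1 — canal discharge (Manning's equation):
  Q = (1/0.0130) * 5.145 * 0.4073^(2/3) * 0.0010^(1/2) = 6.87678 m^3/s
Step 2 — delivered flow: Q_field = 6.87678*(1 - 13/100) = 5.98280 m^3/s
Step 3 — volume delivered: V = 5.98280 * 12*3600 = 258457 m^3
Step 4 — area served: A = V / (depth/1000) = 258457 / 0.108 = 2393000 m^2
Therefore the field area that can be irrigated = 2393000 m^2.


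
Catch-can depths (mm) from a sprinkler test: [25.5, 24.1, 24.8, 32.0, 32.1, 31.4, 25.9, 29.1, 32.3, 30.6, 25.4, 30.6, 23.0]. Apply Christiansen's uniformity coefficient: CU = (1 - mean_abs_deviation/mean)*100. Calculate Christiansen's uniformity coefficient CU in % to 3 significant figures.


mean = 28.215 mm
mean |d_i - mean| = 3.1680 mm
CU = (1 - 3.1680/28.215)*100 = 88.8 %
Therefore Christiansen's uniformity coefficient CU = 88.8 %.


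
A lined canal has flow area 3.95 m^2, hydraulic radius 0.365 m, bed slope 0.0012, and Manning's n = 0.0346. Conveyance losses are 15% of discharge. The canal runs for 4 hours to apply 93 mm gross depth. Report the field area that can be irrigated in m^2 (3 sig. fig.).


Approach: apply Manning's equation with a conveyance and depth budget, Q = (1/n)*A*R^(2/3)*S^(1/2); Q_field = Q*(1-loss); Area = Q_field*t/(d/1000).
Step 1 — canal discharge (Manning's equation):
  Q = (1/0.0346) * 3.95 * 0.365^(2/3) * 0.0012^(1/2) = 2.0198 m^3/s
Step 2 — delivered flow: Q_field = 2.0198*(1 - 15/100) = 1.7168 m^3/s
Step 3 — volume delivered: V = 1.7168 * 4*3600 = 24722 m^3
Step 4 — area served: A = V / (depth/1000) = 24722 / 0.093 = 266000 m^2
Therefore the field area that can be irrigated = 266000 m^2.


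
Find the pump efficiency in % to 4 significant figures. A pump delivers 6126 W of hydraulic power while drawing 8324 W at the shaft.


Approach: apply the efficiency ratio, eta = (P_out/P_in)*100.
eta = (6126 / 8324) * 100 = 73.59 %
Therefore the pump efficiency = 73.59 %.


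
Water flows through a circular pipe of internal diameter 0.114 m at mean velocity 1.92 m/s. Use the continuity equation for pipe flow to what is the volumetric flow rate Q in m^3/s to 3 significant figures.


Approach: apply the continuity equation for pipe flow, Q = A * v with A = pi*(D/2)^2.
A = pi*(0.114/2)^2 = 0.010207 m^2
Q = 0.010207 * 1.92 = 0.0196 m^3/s
Therefore the volumetric flow rate Q = 0.0196 m^3/s.


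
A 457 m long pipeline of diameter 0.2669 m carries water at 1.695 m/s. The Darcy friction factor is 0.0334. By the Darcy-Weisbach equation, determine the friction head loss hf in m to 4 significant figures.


Approach: apply the Darcy-Weisbach equation, hf = f*(L/D)*(v^2/(2g)).
hf = 0.0334 * (457/0.2669) * (1.695^2 / (2*9.81))
hf = 8.374 m
Therefore the friction head loss hf = 8.374 m.


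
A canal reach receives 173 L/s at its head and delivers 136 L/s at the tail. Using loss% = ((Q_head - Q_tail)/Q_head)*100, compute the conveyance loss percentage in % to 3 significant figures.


loss = ((173 - 136)/173)*100 = 21.4 %
Therefore the conveyance loss percentage = 21.4 %.


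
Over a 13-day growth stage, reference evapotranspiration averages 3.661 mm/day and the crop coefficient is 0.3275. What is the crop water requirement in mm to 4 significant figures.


Approach: apply the crop water requirement relation, CWR = ET0 * Kc * days.
CWR = 3.661 * 0.3275 * 13 = 15.59 mm
Therefore the crop water requirement = 15.59 mm.


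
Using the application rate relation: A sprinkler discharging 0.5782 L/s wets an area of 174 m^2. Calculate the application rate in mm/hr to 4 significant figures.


Approach: apply the application rate relation, rate = (Q/A)*3600.
rate = (0.5782 / 174) * 3600 = 11.96 mm/hr
Therefore the application rate = 11.96 mm/hr.


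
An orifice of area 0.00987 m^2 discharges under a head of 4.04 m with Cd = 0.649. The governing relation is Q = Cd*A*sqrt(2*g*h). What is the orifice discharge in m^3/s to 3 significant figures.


Q = 0.649 * 0.00987 * sqrt(2*9.81*4.04) = 0.0570 m^3/s
Therefore the orifice discharge = 0.0570 m^3/s.


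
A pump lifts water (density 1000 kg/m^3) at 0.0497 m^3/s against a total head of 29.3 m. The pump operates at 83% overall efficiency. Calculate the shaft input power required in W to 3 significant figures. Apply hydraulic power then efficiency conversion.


Approach: apply hydraulic power then efficiency conversion, P = rho*g*Q*H; P_in = P/eta.
Step 1 — hydraulic power (P = rho*g*Q*H):
  P = 1000 * 9.81 * 0.0497 * 29.3 = 14285 W
Step 2 — input power: P_in = P/eta = 14285 / 0.83 = 17200 W
Therefore the shaft input power required = 17200 W.


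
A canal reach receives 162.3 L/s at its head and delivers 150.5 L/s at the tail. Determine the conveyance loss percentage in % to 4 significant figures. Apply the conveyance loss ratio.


Approach: apply the conveyance loss ratio, loss% = ((Q_head - Q_tail)/Q_head)*100.
loss = ((162.3 - 150.5)/162.3)*100 = 7.270 %
Therefore the conveyance loss percentage = 7.270 %.


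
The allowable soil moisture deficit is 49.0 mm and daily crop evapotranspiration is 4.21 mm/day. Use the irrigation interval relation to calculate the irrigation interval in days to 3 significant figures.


Approach: apply the irrigation interval relation, interval = SMD / ETc.
interval = 49.0 / 4.21 = 11.6 days
Therefore the irrigation interval = 11.6 days.


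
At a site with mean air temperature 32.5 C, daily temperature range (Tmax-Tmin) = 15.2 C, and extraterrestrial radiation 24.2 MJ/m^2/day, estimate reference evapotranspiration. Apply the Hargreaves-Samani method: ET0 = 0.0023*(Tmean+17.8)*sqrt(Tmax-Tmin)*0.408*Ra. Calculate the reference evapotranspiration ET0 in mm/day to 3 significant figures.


ET0 = 0.0023*(32.5+17.8)*sqrt(15.2)*0.408*24.2 = 4.45 mm/day
Therefore the reference evapotranspiration ET0 = 4.45 mm/day.


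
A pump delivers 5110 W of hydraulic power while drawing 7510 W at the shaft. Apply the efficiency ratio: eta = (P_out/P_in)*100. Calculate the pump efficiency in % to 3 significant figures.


eta = (5110 / 7510) * 100 = 68.0 %
Therefore the pump efficiency = 68.0 %.


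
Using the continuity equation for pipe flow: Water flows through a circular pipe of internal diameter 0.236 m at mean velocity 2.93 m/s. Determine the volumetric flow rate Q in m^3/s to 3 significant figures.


Approach: apply the continuity equation for pipe flow, Q = A * v with A = pi*(D/2)^2.
A = pi*(0.236/2)^2 = 0.043744 m^2
Q = 0.043744 * 2.93 = 0.128 m^3/s
Therefore the volumetric flow rate Q = 0.128 m^3/s.


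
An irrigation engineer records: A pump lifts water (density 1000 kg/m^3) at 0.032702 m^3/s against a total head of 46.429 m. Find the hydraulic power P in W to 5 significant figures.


Approach: apply the hydraulic power relation, P = rho*g*Q*H.
P = 1000 * 9.81 * 0.032702 * 46.429 = 14895 W
Therefore the hydraulic power P = 14895 W.


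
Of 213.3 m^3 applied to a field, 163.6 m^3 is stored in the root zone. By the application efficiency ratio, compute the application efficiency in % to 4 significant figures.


Approach: apply the application efficiency ratio, Ea = (stored/applied)*100.
Ea = (163.6/213.3)*100 = 76.70 %
Therefore the application efficiency = 76.70 %.


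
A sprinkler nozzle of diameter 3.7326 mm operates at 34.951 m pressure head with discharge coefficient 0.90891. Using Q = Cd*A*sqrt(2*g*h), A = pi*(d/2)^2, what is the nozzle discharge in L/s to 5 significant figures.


A = pi*(3.7326e-3/2)^2 = 1.094240e-05 m^2
Q = 0.90891 * 1.094240e-05 * sqrt(2*9.81*34.951) * 1000 = 0.26044 L/s
Therefore the nozzle discharge = 0.26044 L/s.


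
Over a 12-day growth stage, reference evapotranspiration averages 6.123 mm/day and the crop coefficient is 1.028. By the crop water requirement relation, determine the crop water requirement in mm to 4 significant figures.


Approach: apply the crop water requirement relation, CWR = ET0 * Kc * days.
CWR = 6.123 * 1.028 * 12 = 75.53 mm
Therefore the crop water requirement = 75.53 mm.


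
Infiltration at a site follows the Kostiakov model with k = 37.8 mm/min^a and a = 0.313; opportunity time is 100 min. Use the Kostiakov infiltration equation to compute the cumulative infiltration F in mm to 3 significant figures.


Approach: apply the Kostiakov infiltration equation, F = k*t^a.
F = 37.8 * 100^0.313 = 160 mm
Therefore the cumulative infiltration F = 160 mm.


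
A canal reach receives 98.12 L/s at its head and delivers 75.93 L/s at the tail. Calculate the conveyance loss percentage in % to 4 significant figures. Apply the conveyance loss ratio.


Approach: apply the conveyance loss ratio, loss% = ((Q_head - Q_tail)/Q_head)*100.
loss = ((98.12 - 75.93)/98.12)*100 = 22.62 %
Therefore the conveyance loss percentage = 22.62 %.


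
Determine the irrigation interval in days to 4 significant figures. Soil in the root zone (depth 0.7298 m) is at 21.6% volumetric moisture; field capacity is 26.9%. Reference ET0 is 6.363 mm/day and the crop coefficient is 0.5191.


Approach: apply soil-water budget scheduling, SMD = (FC-theta)/100*depth*1000; ETc = ET0*Kc; interval = SMD/ETc.
Step 1 — soil moisture deficit:
  SMD = (26.9 - 21.6)/100 * 0.7298 * 1000 = 38.6794 mm
Step 2 — daily crop ET (ETc = ET0*Kc):
  ETc = 6.363 * 0.5191 = 3.30303 mm/day
Step 3 — irrigation interval (SMD/ETc):
  interval = 38.6794 / 3.30303 = 11.71 days
Therefore the irrigation interval = 11.71 days.


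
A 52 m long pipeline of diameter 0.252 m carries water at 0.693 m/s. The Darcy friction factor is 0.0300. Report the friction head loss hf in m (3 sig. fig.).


Approach: apply the Darcy-Weisbach equation, hf = f*(L/D)*(v^2/(2g)).
hf = 0.0300 * (52/0.252) * (0.693^2 / (2*9.81))
hf = 0.152 m
Therefore the friction head loss hf = 0.152 m.


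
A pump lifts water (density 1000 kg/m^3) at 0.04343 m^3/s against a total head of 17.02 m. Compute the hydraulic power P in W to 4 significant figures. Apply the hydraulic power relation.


Approach: apply the hydraulic power relation, P = rho*g*Q*H.
P = 1000 * 9.81 * 0.04343 * 17.02 = 7251 W
Therefore the hydraulic power P = 7251 W.


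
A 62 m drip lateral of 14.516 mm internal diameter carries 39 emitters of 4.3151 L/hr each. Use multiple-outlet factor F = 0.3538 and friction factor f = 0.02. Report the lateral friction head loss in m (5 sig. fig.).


Approach: apply Darcy-Weisbach with the multiple-outlet F-factor, Q = n*q/(3600*1000) m^3/s; v = Q/A; hf = F*f*(L/D)*(v^2/(2g)).
Q = 39*4.3151/(3600*1000) = 4.674692e-05 m^3/s
A = pi*(14.516e-3/2)^2 = 1.654946e-04 m^2, so v = Q/A = 0.2824679 m/s
hf = 0.3538*0.02*(62/0.014516)*(0.2824679^2/(2*9.81)) = 0.12291 m
Therefore the lateral friction head loss = 0.12291 m.


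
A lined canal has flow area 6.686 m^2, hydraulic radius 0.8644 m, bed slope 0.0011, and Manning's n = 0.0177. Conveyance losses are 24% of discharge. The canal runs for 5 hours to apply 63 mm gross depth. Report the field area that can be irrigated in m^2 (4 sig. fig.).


Approach: apply Manning's equation with a conveyance and depth budget, Q = (1/n)*A*R^(2/3)*S^(1/2); Q_field = Q*(1-loss); Area = Q_field*t/(d/1000).
Step 1 — canal discharge (Manning's equation):
  Q = (1/0.0177) * 6.686 * 0.8644^(2/3) * 0.0011^(1/2) = 11.3684 m^3/s
Step 2 — delivered flow: Q_field = 11.3684*(1 - 24/100) = 8.63998 m^3/s
Step 3 — volume delivered: V = 8.63998 * 5*3600 = 155520 m^3
Step 4 — area served: A = V / (depth/1000) = 155520 / 0.063 = 2469000 m^2
Therefore the field area that can be irrigated = 2469000 m^2.


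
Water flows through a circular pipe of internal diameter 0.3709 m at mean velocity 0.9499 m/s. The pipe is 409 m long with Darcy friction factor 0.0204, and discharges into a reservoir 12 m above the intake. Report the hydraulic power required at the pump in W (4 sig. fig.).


Approach: apply continuity + Darcy-Weisbach + hydraulic power, Q = A*v; hf = f*(L/D)*(v^2/(2g)); H = static + hf; P = rho*g*Q*H.
Step 1 — flow rate (continuity, Q = A*v):
  A = pi*(0.3709/2)^2 = 0.108045 m^2
  Q = 0.108045 * 0.9499 = 0.102632 m^3/s
Step 2 — friction head loss (Darcy-Weisbach):
  hf = 0.0204 * (409/0.3709) * (0.9499^2 / (2*9.81))
  hf = 1.03455 m
Step 3 — total head: H = 12 + 1.03455 = 13.0346 m
Step 4 — hydraulic power (P = rho*g*Q*H):
  P = 1000 * 9.81 * 0.102632 * 13.0346 = 13120 W
Therefore the hydraulic power required at the pump = 13120 W.


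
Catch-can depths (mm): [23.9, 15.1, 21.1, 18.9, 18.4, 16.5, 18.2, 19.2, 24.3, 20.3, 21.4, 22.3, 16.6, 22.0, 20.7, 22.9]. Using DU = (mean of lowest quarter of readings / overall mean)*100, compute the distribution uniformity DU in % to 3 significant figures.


sorted lowest 4 of 16: [15.1, 16.5, 16.6, 18.2] -> mean = 16.600 mm
overall mean = 20.113 mm
DU = (16.600/20.113)*100 = 82.5 %
Therefore the distribution uniformity DU = 82.5 %.


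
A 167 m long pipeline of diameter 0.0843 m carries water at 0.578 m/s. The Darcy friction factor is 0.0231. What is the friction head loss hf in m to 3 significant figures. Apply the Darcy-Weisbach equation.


Approach: apply the Darcy-Weisbach equation, hf = f*(L/D)*(v^2/(2g)).
hf = 0.0231 * (167/0.0843) * (0.578^2 / (2*9.81))
hf = 0.779 m
Therefore the friction head loss hf = 0.779 m.


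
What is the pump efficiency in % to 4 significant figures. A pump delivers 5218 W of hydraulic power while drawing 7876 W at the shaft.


Approach: apply the efficiency ratio, eta = (P_out/P_in)*100.
eta = (5218 / 7876) * 100 = 66.25 %
Therefore the pump efficiency = 66.25 %.


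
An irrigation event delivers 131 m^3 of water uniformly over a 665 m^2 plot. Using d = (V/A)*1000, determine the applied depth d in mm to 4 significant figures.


d = (131 / 665) * 1000 = 197.0 mm
Therefore the applied depth d = 197.0 mm.


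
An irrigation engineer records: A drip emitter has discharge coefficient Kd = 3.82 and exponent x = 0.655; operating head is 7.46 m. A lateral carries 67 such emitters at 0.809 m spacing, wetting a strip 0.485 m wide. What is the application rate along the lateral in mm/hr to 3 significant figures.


Approach: apply the emitter equation with a lateral mass balance, q = Kd*h^x; Q = n*q; rate = Q/(n*spacing*width).
Step 1 — single emitter flow (q = Kd*h^x):
  q = 3.82 * 7.46^0.655 = 14.246 L/hr
Step 2 — total lateral flow: Q = 67 * 14.246 = 954.51 L/hr
Step 3 — wetted area: A = 67 * 0.809 * 0.485 = 26.288 m^2
Step 4 — application rate: Q/A = 954.51/26.288 = 36.3 mm/hr
Therefore the application rate along the lateral = 36.3 mm/hr.


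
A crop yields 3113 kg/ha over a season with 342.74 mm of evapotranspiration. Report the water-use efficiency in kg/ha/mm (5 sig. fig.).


Approach: apply the water-use efficiency ratio, WUE = yield/ET.
WUE = 3113 / 342.74 = 9.0827 kg/ha/mm
Therefore the water-use efficiency = 9.0827 kg/ha/mm.


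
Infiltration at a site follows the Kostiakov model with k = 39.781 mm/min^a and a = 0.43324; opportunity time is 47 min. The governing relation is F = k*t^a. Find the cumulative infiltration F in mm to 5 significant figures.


F = 39.781 * 47^0.43324 = 210.91 mm
Therefore the cumulative infiltration F = 210.91 mm.


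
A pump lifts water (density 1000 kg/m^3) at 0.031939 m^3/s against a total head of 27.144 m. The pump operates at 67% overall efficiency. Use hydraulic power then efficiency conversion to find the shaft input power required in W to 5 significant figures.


Approach: apply hydraulic power then efficiency conversion, P = rho*g*Q*H; P_in = P/eta.
Step 1 — hydraulic power (P = rho*g*Q*H):
  P = 1000 * 9.81 * 0.031939 * 27.144 = 8504.801 W
Step 2 — input power: P_in = P/eta = 8504.801 / 0.67 = 12694 W
Therefore the shaft input power required = 12694 W.


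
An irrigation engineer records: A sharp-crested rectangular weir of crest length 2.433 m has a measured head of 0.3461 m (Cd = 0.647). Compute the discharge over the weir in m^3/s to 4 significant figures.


Approach: apply the rectangular weir equation, Q = (2/3)*Cd*L*sqrt(2g)*H^1.5.
Q = (2/3)*0.647*2.433*sqrt(2*9.81)*0.3461^1.5 = 0.9465 m^3/s
Therefore the discharge over the weir = 0.9465 m^3/s.


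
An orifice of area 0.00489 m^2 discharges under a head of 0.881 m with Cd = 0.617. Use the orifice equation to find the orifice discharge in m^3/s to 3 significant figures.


Approach: apply the orifice equation, Q = Cd*A*sqrt(2*g*h).
Q = 0.617 * 0.00489 * sqrt(2*9.81*0.881) = 0.0125 m^3/s
Therefore the orifice discharge = 0.0125 m^3/s.


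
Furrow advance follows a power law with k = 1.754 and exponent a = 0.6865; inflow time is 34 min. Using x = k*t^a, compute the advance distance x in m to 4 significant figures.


x = 1.754 * 34^0.6865 = 19.74 m
Therefore the advance distance x = 19.74 m.


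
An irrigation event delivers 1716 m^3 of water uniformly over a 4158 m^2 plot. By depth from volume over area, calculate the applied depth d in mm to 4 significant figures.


Approach: apply depth from volume over area, d = (V/A)*1000.
d = (1716 / 4158) * 1000 = 412.7 mm
Therefore the applied depth d = 412.7 mm.


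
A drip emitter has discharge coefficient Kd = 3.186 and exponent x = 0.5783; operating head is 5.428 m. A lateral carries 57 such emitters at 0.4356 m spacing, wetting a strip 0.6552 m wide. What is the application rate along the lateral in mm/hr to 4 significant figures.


Approach: apply the emitter equation with a lateral mass balance, q = Kd*h^x; Q = n*q; rate = Q/(n*spacing*width).
Step 1 — single emitter flow (q = Kd*h^x):
  q = 3.186 * 5.428^0.5783 = 8.47399 L/hr
Step 2 — total lateral flow: Q = 57 * 8.47399 = 483.017 L/hr
Step 3 — wetted area: A = 57 * 0.4356 * 0.6552 = 16.2681 m^2
Step 4 — application rate: Q/A = 483.017/16.2681 = 29.69 mm/hr
Therefore the application rate along the lateral = 29.69 mm/hr.


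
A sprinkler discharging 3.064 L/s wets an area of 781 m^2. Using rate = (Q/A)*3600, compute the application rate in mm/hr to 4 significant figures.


rate = (3.064 / 781) * 3600 = 14.12 mm/hr
Therefore the application rate = 14.12 mm/hr.


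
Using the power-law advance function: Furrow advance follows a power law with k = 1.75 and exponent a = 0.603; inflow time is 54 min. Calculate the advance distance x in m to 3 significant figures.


Approach: apply the power-law advance function, x = k*t^a.
x = 1.75 * 54^0.603 = 19.4 m
Therefore the advance distance x = 19.4 m.


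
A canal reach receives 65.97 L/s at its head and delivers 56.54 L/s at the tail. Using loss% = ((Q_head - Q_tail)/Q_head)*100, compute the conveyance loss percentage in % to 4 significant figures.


loss = ((65.97 - 56.54)/65.97)*100 = 14.29 %
Therefore the conveyance loss percentage = 14.29 %.


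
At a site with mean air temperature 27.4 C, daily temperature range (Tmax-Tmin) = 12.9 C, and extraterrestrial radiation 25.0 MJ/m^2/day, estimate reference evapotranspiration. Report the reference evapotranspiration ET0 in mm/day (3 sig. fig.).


Approach: apply the Hargreaves-Samani method, ET0 = 0.0023*(Tmean+17.8)*sqrt(Tmax-Tmin)*0.408*Ra.
ET0 = 0.0023*(27.4+17.8)*sqrt(12.9)*0.408*25.0 = 3.81 mm/day
Therefore the reference evapotranspiration ET0 = 3.81 mm/day.


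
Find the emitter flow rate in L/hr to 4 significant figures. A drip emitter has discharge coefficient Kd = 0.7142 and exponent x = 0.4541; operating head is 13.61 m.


Approach: apply the emitter characteristic equation, q = Kd * h^x.
q = 0.7142 * 13.61^0.4541 = 2.337 L/hr
Therefore the emitter flow rate = 2.337 L/hr.


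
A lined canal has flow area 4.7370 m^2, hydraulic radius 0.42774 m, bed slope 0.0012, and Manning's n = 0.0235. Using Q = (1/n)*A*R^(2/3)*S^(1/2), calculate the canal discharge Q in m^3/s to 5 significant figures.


Q = (1/0.0235) * 4.7370 * 0.42774^(2/3) * 0.0012^(1/2) = 3.9641 m^3/s
Therefore the canal discharge Q = 3.9641 m^3/s.


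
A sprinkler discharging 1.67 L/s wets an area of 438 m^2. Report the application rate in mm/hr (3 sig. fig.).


Approach: apply the application rate relation, rate = (Q/A)*3600.
rate = (1.67 / 438) * 3600 = 13.7 mm/hr
Therefore the application rate = 13.7 mm/hr.


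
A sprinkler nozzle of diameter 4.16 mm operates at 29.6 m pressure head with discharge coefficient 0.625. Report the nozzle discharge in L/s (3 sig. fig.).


Approach: apply the orifice equation, Q = Cd*A*sqrt(2*g*h), A = pi*(d/2)^2.
A = pi*(4.16e-3/2)^2 = 1.3592e-05 m^2
Q = 0.625 * 1.3592e-05 * sqrt(2*9.81*29.6) * 1000 = 0.205 L/s
Therefore the nozzle discharge = 0.205 L/s.


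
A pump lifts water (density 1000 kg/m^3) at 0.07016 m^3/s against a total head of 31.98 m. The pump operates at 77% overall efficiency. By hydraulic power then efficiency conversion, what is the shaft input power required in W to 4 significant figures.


Approach: apply hydraulic power then efficiency conversion, P = rho*g*Q*H; P_in = P/eta.
Step 1 — hydraulic power (P = rho*g*Q*H):
  P = 1000 * 9.81 * 0.07016 * 31.98 = 22010.9 W
Step 2 — input power: P_in = P/eta = 22010.9 / 0.77 = 28590 W
Therefore the shaft input power required = 28590 W.


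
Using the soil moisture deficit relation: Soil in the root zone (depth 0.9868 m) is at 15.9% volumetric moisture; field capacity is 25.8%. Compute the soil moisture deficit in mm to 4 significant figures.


Approach: apply the soil moisture deficit relation, SMD = (FC - theta)/100 * depth * 1000.
SMD = (25.8 - 15.9)/100 * 0.9868 * 1000 = 97.69 mm
Therefore the soil moisture deficit = 97.69 mm.


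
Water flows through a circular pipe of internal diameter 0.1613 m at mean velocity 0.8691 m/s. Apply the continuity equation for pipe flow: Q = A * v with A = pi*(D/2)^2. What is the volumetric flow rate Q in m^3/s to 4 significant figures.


A = pi*(0.1613/2)^2 = 0.0204342 m^2
Q = 0.0204342 * 0.8691 = 0.01776 m^3/s
Therefore the volumetric flow rate Q = 0.01776 m^3/s.


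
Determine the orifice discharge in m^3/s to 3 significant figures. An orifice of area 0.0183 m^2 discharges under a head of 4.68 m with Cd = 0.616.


Approach: apply the orifice equation, Q = Cd*A*sqrt(2*g*h).
Q = 0.616 * 0.0183 * sqrt(2*9.81*4.68) = 0.108 m^3/s
Therefore the orifice discharge = 0.108 m^3/s.


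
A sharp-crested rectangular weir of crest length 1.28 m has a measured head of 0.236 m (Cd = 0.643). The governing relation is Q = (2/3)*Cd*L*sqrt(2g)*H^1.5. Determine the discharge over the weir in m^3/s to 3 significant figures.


Q = (2/3)*0.643*1.28*sqrt(2*9.81)*0.236^1.5 = 0.279 m^3/s
Therefore the discharge over the weir = 0.279 m^3/s.


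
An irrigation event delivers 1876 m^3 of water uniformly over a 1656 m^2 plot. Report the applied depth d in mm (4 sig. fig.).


Approach: apply depth from volume over area, d = (V/A)*1000.
d = (1876 / 1656) * 1000 = 1133 mm
Therefore the applied depth d = 1133 mm.


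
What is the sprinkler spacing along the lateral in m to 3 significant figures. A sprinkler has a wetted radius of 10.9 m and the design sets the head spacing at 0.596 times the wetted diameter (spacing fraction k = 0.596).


Approach: apply the sprinkler spacing rule (spacing as a fraction of wetted diameter), S = k*(2*R).
S = 0.596 * (2 * 10.9) = 13.0 m
Therefore the sprinkler spacing along the lateral = 13.0 m.


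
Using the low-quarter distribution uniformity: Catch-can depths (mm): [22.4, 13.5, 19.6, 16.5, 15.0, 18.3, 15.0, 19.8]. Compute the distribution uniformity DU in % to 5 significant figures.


Approach: apply the low-quarter distribution uniformity, DU = (mean of lowest quarter of readings / overall mean)*100.
sorted lowest 2 of 8: [13.5, 15.0] -> mean = 14.25000 mm
overall mean = 17.51250 mm
DU = (14.25000/17.51250)*100 = 81.370 %
Therefore the distribution uniformity DU = 81.370 %.


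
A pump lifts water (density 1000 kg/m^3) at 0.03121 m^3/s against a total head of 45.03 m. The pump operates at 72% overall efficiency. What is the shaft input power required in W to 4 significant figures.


Approach: apply hydraulic power then efficiency conversion, P = rho*g*Q*H; P_in = P/eta.
Step 1 — hydraulic power (P = rho*g*Q*H):
  P = 1000 * 9.81 * 0.03121 * 45.03 = 13786.8 W
Step 2 — input power: P_in = P/eta = 13786.8 / 0.72 = 19150 W
Therefore the shaft input power required = 19150 W.


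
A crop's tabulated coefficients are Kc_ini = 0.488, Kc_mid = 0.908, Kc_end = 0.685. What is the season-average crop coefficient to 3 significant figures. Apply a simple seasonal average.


Approach: apply a simple seasonal average, Kc_avg = (Kc_ini + Kc_mid + Kc_end)/3.
Kc_avg = (0.488 + 0.908 + 0.685)/3 = 0.694
Therefore the season-average crop coefficient = 0.694.


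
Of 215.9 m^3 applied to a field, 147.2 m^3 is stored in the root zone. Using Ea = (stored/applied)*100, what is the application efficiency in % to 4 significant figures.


Ea = (147.2/215.9)*100 = 68.18 %
Therefore the application efficiency = 68.18 %.


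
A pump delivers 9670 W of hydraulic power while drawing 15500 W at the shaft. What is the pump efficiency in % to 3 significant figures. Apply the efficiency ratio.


Approach: apply the efficiency ratio, eta = (P_out/P_in)*100.
eta = (9670 / 15500) * 100 = 62.4 %
Therefore the pump efficiency = 62.4 %.


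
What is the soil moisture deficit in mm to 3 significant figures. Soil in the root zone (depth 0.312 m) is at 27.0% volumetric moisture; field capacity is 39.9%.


Approach: apply the soil moisture deficit relation, SMD = (FC - theta)/100 * depth * 1000.
SMD = (39.9 - 27.0)/100 * 0.312 * 1000 = 40.2 mm
Therefore the soil moisture deficit = 40.2 mm.


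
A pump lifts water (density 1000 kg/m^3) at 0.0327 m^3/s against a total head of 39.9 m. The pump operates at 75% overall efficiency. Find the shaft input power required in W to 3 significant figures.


Approach: apply hydraulic power then efficiency conversion, P = rho*g*Q*H; P_in = P/eta.
Step 1 — hydraulic power (P = rho*g*Q*H):
  P = 1000 * 9.81 * 0.0327 * 39.9 = 12799 W
Step 2 — input power: P_in = P/eta = 12799 / 0.75 = 17100 W
Therefore the shaft input power required = 17100 W.


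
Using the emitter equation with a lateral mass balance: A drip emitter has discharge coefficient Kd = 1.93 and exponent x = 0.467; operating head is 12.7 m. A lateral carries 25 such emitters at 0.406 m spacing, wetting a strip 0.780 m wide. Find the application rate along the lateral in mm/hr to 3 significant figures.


Approach: apply the emitter equation with a lateral mass balance, q = Kd*h^x; Q = n*q; rate = Q/(n*spacing*width).
Step 1 — single emitter flow (q = Kd*h^x):
  q = 1.93 * 12.7^0.467 = 6.3246 L/hr
Step 2 — total lateral flow: Q = 25 * 6.3246 = 158.12 L/hr
Step 3 — wetted area: A = 25 * 0.406 * 0.780 = 7.9170 m^2
Step 4 — application rate: Q/A = 158.12/7.9170 = 20.0 mm/hr
Therefore the application rate along the lateral = 20.0 mm/hr.


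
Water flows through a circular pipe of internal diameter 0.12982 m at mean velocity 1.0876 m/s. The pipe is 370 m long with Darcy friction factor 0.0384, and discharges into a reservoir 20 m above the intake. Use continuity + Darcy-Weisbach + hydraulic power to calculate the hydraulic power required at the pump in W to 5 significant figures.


Approach: apply continuity + Darcy-Weisbach + hydraulic power, Q = A*v; hf = f*(L/D)*(v^2/(2g)); H = static + hf; P = rho*g*Q*H.
Step 1 — flow rate (continuity, Q = A*v):
  A = pi*(0.12982/2)^2 = 0.01323650 m^2
  Q = 0.01323650 * 1.0876 = 0.01439601 m^3/s
Step 2 — friction head loss (Darcy-Weisbach):
  hf = 0.0384 * (370/0.12982) * (1.0876^2 / (2*9.81))
  hf = 6.598280 m
Step 3 — total head: H = 20 + 6.598280 = 26.59828 m
Step 4 — hydraulic power (P = rho*g*Q*H):
  P = 1000 * 9.81 * 0.01439601 * 26.59828 = 3756.3 W
Therefore the hydraulic power required at the pump = 3756.3 W.


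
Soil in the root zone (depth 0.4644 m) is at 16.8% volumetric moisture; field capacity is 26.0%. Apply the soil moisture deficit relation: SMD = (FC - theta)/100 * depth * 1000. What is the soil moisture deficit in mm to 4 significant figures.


SMD = (26.0 - 16.8)/100 * 0.4644 * 1000 = 42.72 mm
Therefore the soil moisture deficit = 42.72 mm.


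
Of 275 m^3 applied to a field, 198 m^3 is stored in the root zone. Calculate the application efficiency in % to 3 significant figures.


Approach: apply the application efficiency ratio, Ea = (stored/applied)*100.
Ea = (198/275)*100 = 72.0 %
Therefore the application efficiency = 72.0 %.


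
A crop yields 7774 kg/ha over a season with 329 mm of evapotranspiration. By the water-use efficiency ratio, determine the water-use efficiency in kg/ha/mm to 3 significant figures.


Approach: apply the water-use efficiency ratio, WUE = yield/ET.
WUE = 7774 / 329 = 23.6 kg/ha/mm
Therefore the water-use efficiency = 23.6 kg/ha/mm.


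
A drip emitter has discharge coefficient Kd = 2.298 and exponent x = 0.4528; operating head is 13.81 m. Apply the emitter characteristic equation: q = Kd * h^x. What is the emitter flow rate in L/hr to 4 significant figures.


q = 2.298 * 13.81^0.4528 = 7.544 L/hr
Therefore the emitter flow rate = 7.544 L/hr.


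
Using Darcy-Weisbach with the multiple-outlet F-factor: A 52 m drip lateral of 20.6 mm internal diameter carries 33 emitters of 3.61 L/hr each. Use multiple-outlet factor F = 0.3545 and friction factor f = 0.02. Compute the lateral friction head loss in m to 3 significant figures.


Approach: apply Darcy-Weisbach with the multiple-outlet F-factor, Q = n*q/(3600*1000) m^3/s; v = Q/A; hf = F*f*(L/D)*(v^2/(2g)).
Q = 33*3.61/(3600*1000) = 3.3092e-05 m^3/s
A = pi*(20.6e-3/2)^2 = 3.3329e-04 m^2, so v = Q/A = 0.099287 m/s
hf = 0.3545*0.02*(52/0.0206)*(0.099287^2/(2*9.81)) = 0.00899 m
Therefore the lateral friction head loss = 0.00899 m.


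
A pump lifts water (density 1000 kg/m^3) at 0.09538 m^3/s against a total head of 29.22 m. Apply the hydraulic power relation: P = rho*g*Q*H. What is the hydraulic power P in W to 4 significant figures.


P = 1000 * 9.81 * 0.09538 * 29.22 = 27340 W
Therefore the hydraulic power P = 27340 W.


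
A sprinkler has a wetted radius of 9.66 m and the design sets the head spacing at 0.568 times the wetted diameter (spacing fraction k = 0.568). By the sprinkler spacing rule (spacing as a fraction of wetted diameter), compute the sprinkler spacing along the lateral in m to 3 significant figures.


Approach: apply the sprinkler spacing rule (spacing as a fraction of wetted diameter), S = k*(2*R).
S = 0.568 * (2 * 9.66) = 11.0 m
Therefore the sprinkler spacing along the lateral = 11.0 m.


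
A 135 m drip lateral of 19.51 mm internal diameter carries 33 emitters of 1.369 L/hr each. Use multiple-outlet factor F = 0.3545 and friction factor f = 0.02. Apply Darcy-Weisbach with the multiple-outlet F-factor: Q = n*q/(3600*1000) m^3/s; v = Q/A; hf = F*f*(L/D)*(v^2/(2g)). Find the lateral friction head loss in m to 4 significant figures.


Q = 33*1.369/(3600*1000) = 1.25492e-05 m^3/s
A = pi*(19.51e-3/2)^2 = 2.98954e-04 m^2, so v = Q/A = 0.0419769 m/s
hf = 0.3545*0.02*(135/0.01951)*(0.0419769^2/(2*9.81)) = 0.004406 m
Therefore the lateral friction head loss = 0.004406 m.


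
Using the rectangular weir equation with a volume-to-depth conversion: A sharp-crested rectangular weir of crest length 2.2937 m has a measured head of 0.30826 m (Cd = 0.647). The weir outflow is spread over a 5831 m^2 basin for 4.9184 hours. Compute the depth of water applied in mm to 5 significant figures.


Approach: apply the rectangular weir equation with a volume-to-depth conversion, Q = (2/3)*Cd*L*sqrt(2g)*H^1.5; d = Q*t/A * 1000.
Step 1 — weir discharge:
  Q = (2/3)*0.647*2.2937*sqrt(2*9.81)*0.30826^1.5 = 0.7500235 m^3/s
Step 2 — volume: V = 0.7500235 * 4.9184*3600 = 13280.10 m^3
Step 3 — depth: d = V/A * 1000 = 13280.10/5831 * 1000 = 2277.5 mm
Therefore the depth of water applied = 2277.5 mm.


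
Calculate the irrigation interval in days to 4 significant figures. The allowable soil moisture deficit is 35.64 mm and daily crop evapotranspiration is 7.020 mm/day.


Approach: apply the irrigation interval relation, interval = SMD / ETc.
interval = 35.64 / 7.020 = 5.077 days
Therefore the irrigation interval = 5.077 days.


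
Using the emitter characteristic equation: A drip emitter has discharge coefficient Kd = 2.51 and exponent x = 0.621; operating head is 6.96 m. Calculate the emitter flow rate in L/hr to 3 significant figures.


Approach: apply the emitter characteristic equation, q = Kd * h^x.
q = 2.51 * 6.96^0.621 = 8.37 L/hr
Therefore the emitter flow rate = 8.37 L/hr.


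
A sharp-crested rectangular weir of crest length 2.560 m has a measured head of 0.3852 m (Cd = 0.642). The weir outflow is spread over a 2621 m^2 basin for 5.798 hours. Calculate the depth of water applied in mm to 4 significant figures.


Approach: apply the rectangular weir equation with a volume-to-depth conversion, Q = (2/3)*Cd*L*sqrt(2g)*H^1.5; d = Q*t/A * 1000.
Step 1 — weir discharge:
  Q = (2/3)*0.642*2.560*sqrt(2*9.81)*0.3852^1.5 = 1.16028 m^3/s
Step 2 — volume: V = 1.16028 * 5.798*3600 = 24218.3 m^3
Step 3 — depth: d = V/A * 1000 = 24218.3/2621 * 1000 = 9240 mm
Therefore the depth of water applied = 9240 mm.


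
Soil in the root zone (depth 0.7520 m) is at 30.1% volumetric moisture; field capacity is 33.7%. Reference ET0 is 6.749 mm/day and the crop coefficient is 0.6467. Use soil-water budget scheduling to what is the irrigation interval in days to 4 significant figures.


Approach: apply soil-water budget scheduling, SMD = (FC-theta)/100*depth*1000; ETc = ET0*Kc; interval = SMD/ETc.
Step 1 — soil moisture deficit:
  SMD = (33.7 - 30.1)/100 * 0.7520 * 1000 = 27.0720 mm
Step 2 — daily crop ET (ETc = ET0*Kc):
  ETc = 6.749 * 0.6467 = 4.36458 mm/day
Step 3 — irrigation interval (SMD/ETc):
  interval = 27.0720 / 4.36458 = 6.203 days
Therefore the irrigation interval = 6.203 days.


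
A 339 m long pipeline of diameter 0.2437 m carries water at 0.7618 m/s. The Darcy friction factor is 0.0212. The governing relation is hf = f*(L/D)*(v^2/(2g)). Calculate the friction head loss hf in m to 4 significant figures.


hf = 0.0212 * (339/0.2437) * (0.7618^2 / (2*9.81))
hf = 0.8723 m
Therefore the friction head loss hf = 0.8723 m.


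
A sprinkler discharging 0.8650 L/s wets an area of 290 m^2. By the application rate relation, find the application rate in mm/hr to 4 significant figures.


Approach: apply the application rate relation, rate = (Q/A)*3600.
rate = (0.8650 / 290) * 3600 = 10.74 mm/hr
Therefore the application rate = 10.74 mm/hr.


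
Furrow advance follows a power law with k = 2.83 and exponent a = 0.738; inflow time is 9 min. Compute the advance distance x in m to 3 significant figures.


Approach: apply the power-law advance function, x = k*t^a.
x = 2.83 * 9^0.738 = 14.3 m
Therefore the advance distance x = 14.3 m.
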